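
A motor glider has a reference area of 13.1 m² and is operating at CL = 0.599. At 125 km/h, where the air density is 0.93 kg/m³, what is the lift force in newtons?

L = 4400 N

Convert speed: v = 125 km/h ÷ 3.6 = 34.72 m/s.
L = ½ρv²S·CL = ½ × 0.93 × 34.72² × 13.1 × 0.599 = 4400 N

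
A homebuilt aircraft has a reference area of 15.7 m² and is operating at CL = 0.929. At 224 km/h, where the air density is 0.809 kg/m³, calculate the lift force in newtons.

L = 22800 N

Convert speed: v = 224 km/h ÷ 3.6 = 62.22 m/s.
Dynamic pressure q = ½ρv² = ½ × 0.809 × 62.22² = 1566 Pa.
L = q·S·CL = 1566 × 15.7 × 0.929 = 22800 N ≈ 22.8 kN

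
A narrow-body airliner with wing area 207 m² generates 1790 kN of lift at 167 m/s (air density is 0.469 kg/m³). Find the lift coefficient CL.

From L = ½ρv²S·CL, rearranging gives CL = 2L/(ρv²S).
CL = 2 × 1.79×10^6 / (0.469 × 167² × 207) = 1.32

CL = 1.32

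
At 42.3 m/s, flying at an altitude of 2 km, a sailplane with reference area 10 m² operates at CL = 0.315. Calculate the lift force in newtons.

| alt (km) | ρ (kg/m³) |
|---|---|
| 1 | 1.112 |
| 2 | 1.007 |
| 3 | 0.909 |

At 2 km, from the table: ρ = 1.007 kg/m³.
Dynamic pressure q = ½ρv² = ½ × 1.007 × 42.3² = 900.9 Pa.
L = q·S·CL = 900.9 × 10 × 0.315 = 2840 N

L = 2840 N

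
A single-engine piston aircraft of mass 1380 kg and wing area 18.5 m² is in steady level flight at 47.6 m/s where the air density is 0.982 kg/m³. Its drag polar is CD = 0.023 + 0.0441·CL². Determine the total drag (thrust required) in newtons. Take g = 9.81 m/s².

D = 866 N

Level flight ⇒ L = W = m·g = 1380 × 9.81 = 13538 N.
q = ½ρv² = ½ × 0.982 × 47.6² = 1112 Pa.
CL = 2W/(ρv²S) = 2×13538/(0.982×47.6²×18.5) = 0.6578.
CD = 0.023 + 0.0441 × 0.6578² = 0.04208.
D = q·S·CD = 1112 × 18.5 × 0.04208 = 866.1 N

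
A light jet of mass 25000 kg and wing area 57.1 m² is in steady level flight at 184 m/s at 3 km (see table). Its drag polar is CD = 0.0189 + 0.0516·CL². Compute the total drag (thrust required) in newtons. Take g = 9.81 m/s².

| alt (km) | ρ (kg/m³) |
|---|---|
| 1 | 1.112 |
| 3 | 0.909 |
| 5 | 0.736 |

At 3 km, from the table: ρ = 0.909 kg/m³.
Level flight ⇒ L = W = m·g = 25000 × 9.81 = 2.4525×10^5 N.
q = ½ρv² = ½ × 0.909 × 184² = 15390 Pa.
CL = W/(q·S) = 2.4525×10^5 / (15390 × 57.1) = 0.2791.
CD = 0.0189 + 0.0516 × 0.2791² = 0.02292.
D = q·S·CD = 15390 × 57.1 × 0.02292 = 20140 N

D = 20100 N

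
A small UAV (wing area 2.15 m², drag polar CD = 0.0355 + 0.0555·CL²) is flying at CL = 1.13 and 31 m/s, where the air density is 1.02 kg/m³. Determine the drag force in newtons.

D = 112 N

CD = 0.0355 + 0.0555 × 1.13² = 0.1064
D = ½ρv²S·CD = ½ × 1.02 × 31² × 2.15 × 0.1064 = 112 N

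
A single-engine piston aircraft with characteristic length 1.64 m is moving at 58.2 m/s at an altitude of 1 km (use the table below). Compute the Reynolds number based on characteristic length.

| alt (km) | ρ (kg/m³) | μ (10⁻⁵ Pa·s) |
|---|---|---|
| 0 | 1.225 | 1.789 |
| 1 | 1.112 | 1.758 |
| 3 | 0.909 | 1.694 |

Re = 6.04×10^6

At 1 km, from the table: ρ = 1.112 kg/m³, μ = 1.758×10⁻⁵ Pa·s.
Re = ρ·v·c/μ = 1.112 × 58.2 × 1.64 / (1.758×10⁻⁵) = 6.04×10^6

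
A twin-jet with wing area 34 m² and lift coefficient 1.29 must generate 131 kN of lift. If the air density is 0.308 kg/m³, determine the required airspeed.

L = ½ρv²S·CL ⇒ v = √(2L/(ρ·S·CL))
v = √(2 × 1.31×10^5 / (0.308 × 34 × 1.29)) = √19390 = 139 m/s

v = 139 m/s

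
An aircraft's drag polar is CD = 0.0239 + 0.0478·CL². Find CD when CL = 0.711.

CD = 0.0481

CD = 0.0239 + 0.0478 × 0.711² = 0.0239 + 0.02416 = 0.0481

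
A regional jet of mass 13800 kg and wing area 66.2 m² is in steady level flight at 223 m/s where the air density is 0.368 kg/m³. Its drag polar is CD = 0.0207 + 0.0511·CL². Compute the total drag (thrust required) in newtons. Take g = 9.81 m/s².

In steady level flight, lift balances weight: W = mg = 13800 × 9.81 = 1.3538×10^5 N.
Dynamic pressure q = 0.5 × 0.368 × 223² = 9150 Pa.
Required CL = L/(qS) = 1.3538×10^5/(9150·66.2) = 0.2235.
CD = 0.0207 + 0.0511 × 0.2235² = 0.02325.
D = q·S·CD = 9150 × 66.2 × 0.02325 = 14080 N

D = 14100 N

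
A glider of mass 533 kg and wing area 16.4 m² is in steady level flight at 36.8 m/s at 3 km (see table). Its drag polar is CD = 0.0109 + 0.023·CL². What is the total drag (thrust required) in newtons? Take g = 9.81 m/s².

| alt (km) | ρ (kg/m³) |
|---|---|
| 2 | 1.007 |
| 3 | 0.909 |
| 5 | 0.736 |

At 3 km, from the table: ρ = 0.909 kg/m³.
Weight W = mg = 533 × 9.81 = 5228.7 N; in level flight L = W.
Dynamic pressure q = 0.5 × 0.909 × 36.8² = 615.5 Pa.
CL = 2W/(ρv²S) = 2×5228.7/(0.909×36.8²×16.4) = 0.518.
CD = 0.0109 + 0.023 × 0.518² = 0.01707.
D = q·S·CD = 615.5 × 16.4 × 0.01707 = 172.3 N

D = 172 N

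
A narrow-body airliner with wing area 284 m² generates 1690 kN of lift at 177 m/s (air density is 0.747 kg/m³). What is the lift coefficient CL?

From L = ½ρv²S·CL, rearranging gives CL = 2L/(ρv²S).
CL = 2 × 1.69×10^6 / (0.747 × 177² × 284) = 0.509

CL = 0.509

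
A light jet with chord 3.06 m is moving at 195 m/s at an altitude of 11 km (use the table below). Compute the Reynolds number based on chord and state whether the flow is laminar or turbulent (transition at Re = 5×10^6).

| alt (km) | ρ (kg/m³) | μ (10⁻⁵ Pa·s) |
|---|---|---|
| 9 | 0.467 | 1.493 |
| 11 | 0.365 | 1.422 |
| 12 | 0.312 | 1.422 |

Re = 1.53×10^7 (turbulent)

At 11 km, from the table: ρ = 0.365 kg/m³, μ = 1.422×10⁻⁵ Pa·s.
Re = ρ·v·c/μ = 0.365 × 195 × 3.06 / (1.422×10⁻⁵) = 1.53×10^7
Since 1.53×10^7 > 5×10^6, the flow is turbulent.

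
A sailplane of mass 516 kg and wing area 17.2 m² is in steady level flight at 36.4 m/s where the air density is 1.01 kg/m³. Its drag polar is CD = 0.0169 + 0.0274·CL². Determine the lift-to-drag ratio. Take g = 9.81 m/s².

Level flight ⇒ L = W = m·g = 516 × 9.81 = 5062 N.
Dynamic pressure q = 0.5 × 1.01 × 36.4² = 669.1 Pa.
Required CL = L/(qS) = 5062/(669.1·17.2) = 0.4398.
CD = 0.0169 + 0.0274 × 0.4398² = 0.0222.
L/D = CL/CD = 0.4398 / 0.0222 = 19.8

L/D = 19.8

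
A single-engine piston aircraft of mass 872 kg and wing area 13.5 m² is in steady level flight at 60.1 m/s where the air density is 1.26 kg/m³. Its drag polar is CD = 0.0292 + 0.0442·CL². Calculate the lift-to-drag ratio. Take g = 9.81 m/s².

L/D = 8.53

Level flight ⇒ L = W = m·g = 872 × 9.81 = 8554.3 N.
q = ½ρv² = ½ × 1.26 × 60.1² = 2276 Pa.
Required CL = L/(qS) = 8554.3/(2276·13.5) = 0.2785.
CD = 0.0292 + 0.0442 × 0.2785² = 0.03263.
L/D = CL/CD = 0.2785 / 0.03263 = 8.53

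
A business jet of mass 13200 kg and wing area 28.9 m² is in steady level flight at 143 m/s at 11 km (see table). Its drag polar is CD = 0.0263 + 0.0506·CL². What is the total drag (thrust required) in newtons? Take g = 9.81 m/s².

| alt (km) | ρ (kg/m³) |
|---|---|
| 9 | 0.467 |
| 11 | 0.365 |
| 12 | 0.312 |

D = 10700 N

At 11 km, from the table: ρ = 0.365 kg/m³.
Level flight ⇒ L = W = m·g = 13200 × 9.81 = 1.2949×10^5 N.
q = ½ρv² = ½ × 0.365 × 143² = 3732 Pa.
CL = W/(q·S) = 1.2949×10^5 / (3732 × 28.9) = 1.201.
CD = 0.0263 + 0.0506 × 1.201² = 0.09924.
D = q·S·CD = 3732 × 28.9 × 0.09924 = 10700 N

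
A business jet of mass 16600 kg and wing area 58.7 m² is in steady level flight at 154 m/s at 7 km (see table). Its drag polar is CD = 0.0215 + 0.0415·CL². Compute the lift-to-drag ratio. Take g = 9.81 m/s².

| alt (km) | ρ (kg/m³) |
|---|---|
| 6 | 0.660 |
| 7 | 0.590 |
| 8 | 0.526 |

L/D = 14.1

At 7 km, from the table: ρ = 0.590 kg/m³.
In steady level flight, lift balances weight: W = mg = 16600 × 9.81 = 1.6285×10^5 N.
Dynamic pressure q = 0.5 × 0.59 × 154² = 6996 Pa.
CL = 2W/(ρv²S) = 2×1.6285×10^5/(0.59×154²×58.7) = 0.3965.
CD = 0.0215 + 0.0415 × 0.3965² = 0.02803.
L/D = CL/CD = 0.3965 / 0.02803 = 14.1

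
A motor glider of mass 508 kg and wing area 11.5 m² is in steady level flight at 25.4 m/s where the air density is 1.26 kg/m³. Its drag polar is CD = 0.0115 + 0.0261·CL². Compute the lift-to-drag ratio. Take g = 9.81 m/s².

L/D = 25.9

Level flight ⇒ L = W = m·g = 508 × 9.81 = 4983.5 N.
q = ½ρv² = ½ × 1.26 × 25.4² = 406.5 Pa.
CL = W/(q·S) = 4983.5 / (406.5 × 11.5) = 1.066.
CD = 0.0115 + 0.0261 × 1.066² = 0.04117.
L/D = CL/CD = 1.066 / 0.04117 = 25.9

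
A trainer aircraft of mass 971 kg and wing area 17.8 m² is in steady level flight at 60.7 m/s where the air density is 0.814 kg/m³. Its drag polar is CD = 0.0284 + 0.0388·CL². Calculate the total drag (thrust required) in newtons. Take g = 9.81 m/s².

In steady level flight, lift balances weight: W = mg = 971 × 9.81 = 9525.5 N.
Dynamic pressure q = 0.5 × 0.814 × 60.7² = 1500 Pa.
Required CL = L/(qS) = 9525.5/(1500·17.8) = 0.3569.
CD = 0.0284 + 0.0388 × 0.3569² = 0.03334.
D = q·S·CD = 1500 × 17.8 × 0.03334 = 890 N

D = 890 N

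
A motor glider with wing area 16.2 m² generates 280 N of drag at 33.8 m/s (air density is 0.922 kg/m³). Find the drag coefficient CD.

From D = ½ρv²S·CD, rearranging gives CD = 2D/(ρv²S).
CD = 2 × 280 / (0.922 × 33.8² × 16.2) = 0.0328

CD = 0.0328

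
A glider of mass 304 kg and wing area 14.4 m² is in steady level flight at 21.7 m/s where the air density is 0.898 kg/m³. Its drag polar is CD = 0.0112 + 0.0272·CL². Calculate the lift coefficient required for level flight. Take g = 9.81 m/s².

Weight W = mg = 304 × 9.81 = 2982.2 N; in level flight L = W.
Dynamic pressure q = 0.5 × 0.898 × 21.7² = 211.4 Pa.
CL = W/(q·S) = 2982.2 / (211.4 × 14.4) = 0.9795.

CL = 0.98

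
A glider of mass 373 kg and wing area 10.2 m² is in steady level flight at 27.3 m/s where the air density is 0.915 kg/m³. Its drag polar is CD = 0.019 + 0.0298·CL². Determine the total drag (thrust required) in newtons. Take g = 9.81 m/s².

D = 181 N

Weight W = mg = 373 × 9.81 = 3659.1 N; in level flight L = W.
Dynamic pressure q = 0.5 × 0.915 × 27.3² = 341 Pa.
CL = W/(q·S) = 3659.1 / (341 × 10.2) = 1.052.
CD = 0.019 + 0.0298 × 1.052² = 0.05199.
D = q·S·CD = 341 × 10.2 × 0.05199 = 180.8 N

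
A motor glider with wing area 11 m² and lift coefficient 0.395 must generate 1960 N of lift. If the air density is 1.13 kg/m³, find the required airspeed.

v = 28.3 m/s

L = ½ρv²S·CL ⇒ v = √(2L/(ρ·S·CL))
v = √(2 × 1960 / (1.13 × 11 × 0.395)) = √798.4 = 28.3 m/s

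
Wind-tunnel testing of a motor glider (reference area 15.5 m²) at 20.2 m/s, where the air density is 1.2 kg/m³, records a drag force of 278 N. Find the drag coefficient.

CD = 0.0733

From D = ½ρv²S·CD, rearranging gives CD = 2D/(ρv²S).
CD = 2 × 278 / (1.2 × 20.2² × 15.5) = 0.0733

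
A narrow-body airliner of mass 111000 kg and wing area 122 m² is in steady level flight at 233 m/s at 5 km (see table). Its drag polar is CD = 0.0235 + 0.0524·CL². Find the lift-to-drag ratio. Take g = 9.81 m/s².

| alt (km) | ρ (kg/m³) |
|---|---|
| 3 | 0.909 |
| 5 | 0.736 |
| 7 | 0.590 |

L/D = 13.2

At 5 km, from the table: ρ = 0.736 kg/m³.
Level flight ⇒ L = W = m·g = 111000 × 9.81 = 1.0889×10^6 N.
q = ½ρv² = ½ × 0.736 × 233² = 19980 Pa.
CL = W/(q·S) = 1.0889×10^6 / (19980 × 122) = 0.4468.
CD = 0.0235 + 0.0524 × 0.4468² = 0.03396.
L/D = CL/CD = 0.4468 / 0.03396 = 13.2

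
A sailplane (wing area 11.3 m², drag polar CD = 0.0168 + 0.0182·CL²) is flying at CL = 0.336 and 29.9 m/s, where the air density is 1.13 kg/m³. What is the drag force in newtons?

D = 108 N

CD = 0.0168 + 0.0182 × 0.336² = 0.01885
D = ½ρv²S·CD = ½ × 1.13 × 29.9² × 11.3 × 0.01885 = 108 N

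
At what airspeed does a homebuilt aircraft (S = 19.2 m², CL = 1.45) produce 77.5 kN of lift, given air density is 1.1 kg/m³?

v = 71.1 m/s

L = ½ρv²S·CL ⇒ v = √(2L/(ρ·S·CL))
v = √(2 × 77500 / (1.1 × 19.2 × 1.45)) = √5061 = 71.1 m/s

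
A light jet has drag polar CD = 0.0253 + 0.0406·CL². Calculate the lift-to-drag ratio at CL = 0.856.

L/D = 15.5

CD = 0.0253 + 0.0406 × 0.856² = 0.05505
L/D = CL/CD = 0.856 / 0.05505 = 15.5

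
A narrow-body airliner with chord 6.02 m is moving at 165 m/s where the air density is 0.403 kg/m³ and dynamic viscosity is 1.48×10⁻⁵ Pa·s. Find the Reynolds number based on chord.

Re = 2.7×10^7

Re = ρ·v·c/μ = 0.403 × 165 × 6.02 / (1.48×10⁻⁵) = 2.7×10^7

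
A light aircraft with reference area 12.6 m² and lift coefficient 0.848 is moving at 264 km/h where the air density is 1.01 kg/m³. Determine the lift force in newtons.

L = 29000 N

Convert speed: v = 264 km/h ÷ 3.6 = 73.33 m/s.
Dynamic pressure q = ½ρv² = ½ × 1.01 × 73.33² = 2716 Pa.
L = q·S·CL = 2716 × 12.6 × 0.848 = 29000 N ≈ 29 kN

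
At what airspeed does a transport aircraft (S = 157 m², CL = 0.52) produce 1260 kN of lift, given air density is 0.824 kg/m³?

L = ½ρv²S·CL ⇒ v = √(2L/(ρ·S·CL))
v = √(2 × 1.26×10^6 / (0.824 × 157 × 0.52)) = √37460 = 194 m/s

v = 194 m/s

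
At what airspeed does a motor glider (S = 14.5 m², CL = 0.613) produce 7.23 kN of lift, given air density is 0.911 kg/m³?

L = ½ρv²S·CL ⇒ v = √(2L/(ρ·S·CL))
v = √(2 × 7230 / (0.911 × 14.5 × 0.613)) = √1786 = 42.3 m/s

v = 42.3 m/s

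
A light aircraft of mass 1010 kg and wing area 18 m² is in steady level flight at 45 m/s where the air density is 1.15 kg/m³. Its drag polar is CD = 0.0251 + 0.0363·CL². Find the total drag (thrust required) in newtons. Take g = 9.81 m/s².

Weight W = mg = 1010 × 9.81 = 9908.1 N; in level flight L = W.
Dynamic pressure q = 0.5 × 1.15 × 45² = 1164 Pa.
Required CL = L/(qS) = 9908.1/(1164·18) = 0.4727.
CD = 0.0251 + 0.0363 × 0.4727² = 0.03321.
D = q·S·CD = 1164 × 18 × 0.03321 = 696.1 N

D = 696 N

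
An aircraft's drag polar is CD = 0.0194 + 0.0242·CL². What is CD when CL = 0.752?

CD = 0.0331

CD = 0.0194 + 0.0242 × 0.752² = 0.0194 + 0.01369 = 0.0331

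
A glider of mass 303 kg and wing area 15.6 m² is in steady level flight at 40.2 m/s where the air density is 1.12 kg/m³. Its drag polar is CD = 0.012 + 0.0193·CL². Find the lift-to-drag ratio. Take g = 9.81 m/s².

L/D = 16.4

Level flight ⇒ L = W = m·g = 303 × 9.81 = 2972.4 N.
Dynamic pressure q = 0.5 × 1.12 × 40.2² = 905 Pa.
CL = 2W/(ρv²S) = 2×2972.4/(1.12×40.2²×15.6) = 0.2105.
CD = 0.012 + 0.0193 × 0.2105² = 0.01286.
L/D = CL/CD = 0.2105 / 0.01286 = 16.4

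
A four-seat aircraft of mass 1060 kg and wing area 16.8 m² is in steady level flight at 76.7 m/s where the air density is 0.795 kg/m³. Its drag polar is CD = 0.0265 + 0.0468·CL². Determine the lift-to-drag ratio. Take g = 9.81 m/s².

L/D = 8.89

In steady level flight, lift balances weight: W = mg = 1060 × 9.81 = 10399 N.
q = ½ρv² = ½ × 0.795 × 76.7² = 2338 Pa.
CL = 2W/(ρv²S) = 2×10399/(0.795×76.7²×16.8) = 0.2647.
CD = 0.0265 + 0.0468 × 0.2647² = 0.02978.
L/D = CL/CD = 0.2647 / 0.02978 = 8.89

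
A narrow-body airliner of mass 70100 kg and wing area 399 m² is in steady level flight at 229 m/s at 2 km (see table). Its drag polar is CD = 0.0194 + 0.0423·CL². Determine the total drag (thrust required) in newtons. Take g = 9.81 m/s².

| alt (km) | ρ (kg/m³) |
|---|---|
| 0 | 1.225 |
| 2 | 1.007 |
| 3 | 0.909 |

At 2 km, from the table: ρ = 1.007 kg/m³.
Level flight ⇒ L = W = m·g = 70100 × 9.81 = 6.8768×10^5 N.
q = ½ρv² = ½ × 1.007 × 229² = 26400 Pa.
CL = 2W/(ρv²S) = 2×6.8768×10^5/(1.007×229²×399) = 0.06527.
CD = 0.0194 + 0.0423 × 0.06527² = 0.01958.
D = q·S·CD = 26400 × 399 × 0.01958 = 2.063×10^5 N

D = 2.06×10^5 N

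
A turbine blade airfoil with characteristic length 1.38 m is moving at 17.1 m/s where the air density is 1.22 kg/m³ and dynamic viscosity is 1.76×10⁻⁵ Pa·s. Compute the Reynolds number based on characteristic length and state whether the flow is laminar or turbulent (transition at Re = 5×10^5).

Re = 1.64×10^6 (turbulent)

Re = ρ·v·c/μ = 1.22 × 17.1 × 1.38 / (1.76×10⁻⁵) = 1.64×10^6
Since 1.64×10^6 > 5×10^5, the flow is turbulent.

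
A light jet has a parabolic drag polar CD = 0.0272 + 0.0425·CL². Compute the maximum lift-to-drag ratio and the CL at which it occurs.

For CD = CD0 + K·CL², (L/D)max occurs at CL* = √(CD0/K) and equals 1/(2√(K·CD0)).
(L/D)max = 1/(2√(0.0425 × 0.0272)) = 1/(2 × 0.034) = 14.7
CL* = √(0.0272/0.0425) = 0.8

(L/D)max = 14.7, at CL = 0.8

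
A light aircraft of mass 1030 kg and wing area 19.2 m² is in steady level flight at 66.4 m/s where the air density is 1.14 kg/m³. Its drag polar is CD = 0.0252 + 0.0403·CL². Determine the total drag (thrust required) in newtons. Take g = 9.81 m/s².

D = 1300 N

In steady level flight, lift balances weight: W = mg = 1030 × 9.81 = 10104 N.
Dynamic pressure q = 0.5 × 1.14 × 66.4² = 2513 Pa.
Required CL = L/(qS) = 10104/(2513·19.2) = 0.2094.
CD = 0.0252 + 0.0403 × 0.2094² = 0.02697.
D = q·S·CD = 2513 × 19.2 × 0.02697 = 1301 N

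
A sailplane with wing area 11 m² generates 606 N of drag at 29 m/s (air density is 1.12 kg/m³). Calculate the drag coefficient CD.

From D = ½ρv²S·CD, rearranging gives CD = 2D/(ρv²S).
CD = 2 × 606 / (1.12 × 29² × 11) = 0.117

CD = 0.117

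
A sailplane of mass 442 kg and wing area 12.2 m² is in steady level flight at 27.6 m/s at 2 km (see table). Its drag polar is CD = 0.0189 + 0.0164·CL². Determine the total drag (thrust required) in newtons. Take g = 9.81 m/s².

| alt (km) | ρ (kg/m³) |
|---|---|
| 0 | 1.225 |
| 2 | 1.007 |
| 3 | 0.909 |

D = 154 N

At 2 km, from the table: ρ = 1.007 kg/m³.
Level flight ⇒ L = W = m·g = 442 × 9.81 = 4336 N.
q = ½ρv² = ½ × 1.007 × 27.6² = 383.5 Pa.
CL = W/(q·S) = 4336 / (383.5 × 12.2) = 0.9266.
CD = 0.0189 + 0.0164 × 0.9266² = 0.03298.
D = q·S·CD = 383.5 × 12.2 × 0.03298 = 154.3 N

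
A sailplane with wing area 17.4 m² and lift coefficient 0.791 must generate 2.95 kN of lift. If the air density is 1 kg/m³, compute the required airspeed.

v = 20.7 m/s

L = ½ρv²S·CL ⇒ v = √(2L/(ρ·S·CL))
v = √(2 × 2950 / (1 × 17.4 × 0.791)) = √428.7 = 20.7 m/s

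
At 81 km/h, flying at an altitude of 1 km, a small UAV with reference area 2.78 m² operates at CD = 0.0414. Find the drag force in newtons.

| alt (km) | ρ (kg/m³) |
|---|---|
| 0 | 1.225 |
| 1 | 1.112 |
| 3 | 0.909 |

At 1 km, from the table: ρ = 1.112 kg/m³.
Convert speed: v = 81 km/h ÷ 3.6 = 22.5 m/s.
D = ½ρv²S·CD = ½ × 1.112 × 22.5² × 2.78 × 0.0414 = 32.4 N

D = 32.4 N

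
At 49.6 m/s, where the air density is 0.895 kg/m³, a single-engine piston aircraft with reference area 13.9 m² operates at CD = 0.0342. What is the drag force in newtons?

D = 523 N

D = ½ρv²S·CD = ½ × 0.895 × 49.6² × 13.9 × 0.0342 = 523 N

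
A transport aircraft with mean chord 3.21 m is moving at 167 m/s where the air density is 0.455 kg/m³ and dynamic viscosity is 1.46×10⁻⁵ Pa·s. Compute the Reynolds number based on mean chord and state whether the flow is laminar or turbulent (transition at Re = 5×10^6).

Re = 1.67×10^7 (turbulent)

Re = ρ·v·c/μ = 0.455 × 167 × 3.21 / (1.46×10⁻⁵) = 1.67×10^7
Since 1.67×10^7 > 5×10^6, the flow is turbulent.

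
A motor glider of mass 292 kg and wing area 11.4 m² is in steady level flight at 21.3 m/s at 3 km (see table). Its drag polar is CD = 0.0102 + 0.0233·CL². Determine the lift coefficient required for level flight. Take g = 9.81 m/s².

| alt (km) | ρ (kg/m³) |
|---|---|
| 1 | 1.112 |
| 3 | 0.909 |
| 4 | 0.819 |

At 3 km, from the table: ρ = 0.909 kg/m³.
Weight W = mg = 292 × 9.81 = 2864.5 N; in level flight L = W.
q = ½ρv² = ½ × 0.909 × 21.3² = 206.2 Pa.
CL = 2W/(ρv²S) = 2×2864.5/(0.909×21.3²×11.4) = 1.219.

CL = 1.22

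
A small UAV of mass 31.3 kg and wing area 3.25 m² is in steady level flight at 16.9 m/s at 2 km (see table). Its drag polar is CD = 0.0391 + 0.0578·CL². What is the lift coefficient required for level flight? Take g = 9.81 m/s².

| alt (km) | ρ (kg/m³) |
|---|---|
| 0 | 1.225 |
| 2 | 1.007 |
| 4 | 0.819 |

CL = 0.657

At 2 km, from the table: ρ = 1.007 kg/m³.
In steady level flight, lift balances weight: W = mg = 31.3 × 9.81 = 307.05 N.
Dynamic pressure q = 0.5 × 1.007 × 16.9² = 143.8 Pa.
Required CL = L/(qS) = 307.05/(143.8·3.25) = 0.657.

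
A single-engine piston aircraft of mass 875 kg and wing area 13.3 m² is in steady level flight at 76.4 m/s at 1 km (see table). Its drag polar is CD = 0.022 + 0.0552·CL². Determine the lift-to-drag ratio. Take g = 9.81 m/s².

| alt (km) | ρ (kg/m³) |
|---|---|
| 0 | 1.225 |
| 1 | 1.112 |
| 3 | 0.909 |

L/D = 8.22

At 1 km, from the table: ρ = 1.112 kg/m³.
In steady level flight, lift balances weight: W = mg = 875 × 9.81 = 8583.8 N.
q = ½ρv² = ½ × 1.112 × 76.4² = 3245 Pa.
Required CL = L/(qS) = 8583.8/(3245·13.3) = 0.1989.
CD = 0.022 + 0.0552 × 0.1989² = 0.02418.
L/D = CL/CD = 0.1989 / 0.02418 = 8.22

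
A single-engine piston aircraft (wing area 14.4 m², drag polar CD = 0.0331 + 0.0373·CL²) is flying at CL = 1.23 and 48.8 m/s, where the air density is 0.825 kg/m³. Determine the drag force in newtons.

D = 1270 N

CD = 0.0331 + 0.0373 × 1.23² = 0.08953
D = ½ρv²S·CD = ½ × 0.825 × 48.8² × 14.4 × 0.08953 = 1270 N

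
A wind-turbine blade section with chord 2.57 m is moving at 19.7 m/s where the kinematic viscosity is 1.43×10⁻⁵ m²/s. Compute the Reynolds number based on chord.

Re = 3.54×10^6

Re = v·c/ν = 19.7 × 2.57 / (1.43×10⁻⁵) = 3.54×10^6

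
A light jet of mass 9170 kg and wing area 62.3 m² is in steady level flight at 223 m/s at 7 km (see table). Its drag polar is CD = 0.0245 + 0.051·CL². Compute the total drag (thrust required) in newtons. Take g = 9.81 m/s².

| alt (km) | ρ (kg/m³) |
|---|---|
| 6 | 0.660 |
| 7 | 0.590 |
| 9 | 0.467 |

D = 22800 N

At 7 km, from the table: ρ = 0.590 kg/m³.
In steady level flight, lift balances weight: W = mg = 9170 × 9.81 = 89958 N.
Dynamic pressure q = 0.5 × 0.59 × 223² = 14670 Pa.
Required CL = L/(qS) = 89958/(14670·62.3) = 0.09843.
CD = 0.0245 + 0.051 × 0.09843² = 0.02499.
D = q·S·CD = 14670 × 62.3 × 0.02499 = 22840 N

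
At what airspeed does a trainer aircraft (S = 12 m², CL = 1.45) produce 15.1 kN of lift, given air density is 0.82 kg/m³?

v = 46 m/s

L = ½ρv²S·CL ⇒ v = √(2L/(ρ·S·CL))
v = √(2 × 15100 / (0.82 × 12 × 1.45)) = √2117 = 46 m/s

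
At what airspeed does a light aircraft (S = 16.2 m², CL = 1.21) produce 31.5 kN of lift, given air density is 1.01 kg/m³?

L = ½ρv²S·CL ⇒ v = √(2L/(ρ·S·CL))
v = √(2 × 31500 / (1.01 × 16.2 × 1.21)) = √3182 = 56.4 m/s

v = 56.4 m/s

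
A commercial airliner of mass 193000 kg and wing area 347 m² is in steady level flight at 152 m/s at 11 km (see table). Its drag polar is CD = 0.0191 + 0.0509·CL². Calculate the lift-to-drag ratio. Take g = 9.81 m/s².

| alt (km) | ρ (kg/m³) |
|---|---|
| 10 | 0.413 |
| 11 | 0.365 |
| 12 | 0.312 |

L/D = 12.4

At 11 km, from the table: ρ = 0.365 kg/m³.
Level flight ⇒ L = W = m·g = 193000 × 9.81 = 1.8933×10^6 N.
q = ½ρv² = ½ × 0.365 × 152² = 4216 Pa.
CL = 2W/(ρv²S) = 2×1.8933×10^6/(0.365×152²×347) = 1.294.
CD = 0.0191 + 0.0509 × 1.294² = 0.1043.
L/D = CL/CD = 1.294 / 0.1043 = 12.4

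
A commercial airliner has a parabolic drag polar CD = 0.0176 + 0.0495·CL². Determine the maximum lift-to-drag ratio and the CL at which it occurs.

For CD = CD0 + K·CL², (L/D)max occurs at CL* = √(CD0/K) and equals 1/(2√(K·CD0)).
(L/D)max = 1/(2√(0.0495 × 0.0176)) = 1/(2 × 0.02952) = 16.9
CL* = √(0.0176/0.0495) = 0.596

(L/D)max = 16.9, at CL = 0.596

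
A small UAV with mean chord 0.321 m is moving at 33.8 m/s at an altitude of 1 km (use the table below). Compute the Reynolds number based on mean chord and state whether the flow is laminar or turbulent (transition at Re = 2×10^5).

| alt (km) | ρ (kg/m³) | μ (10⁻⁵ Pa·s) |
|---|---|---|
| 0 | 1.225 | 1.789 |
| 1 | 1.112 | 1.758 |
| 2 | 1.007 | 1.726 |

At 1 km, from the table: ρ = 1.112 kg/m³, μ = 1.758×10⁻⁵ Pa·s.
Re = ρ·v·c/μ = 1.112 × 33.8 × 0.321 / (1.758×10⁻⁵) = 6.86×10^5
Since 6.86×10^5 > 2×10^5, the flow is turbulent.

Re = 6.86×10^5 (turbulent)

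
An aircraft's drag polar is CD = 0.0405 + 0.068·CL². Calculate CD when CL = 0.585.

CD = 0.0405 + 0.068 × 0.585² = 0.0405 + 0.02327 = 0.0638

CD = 0.0638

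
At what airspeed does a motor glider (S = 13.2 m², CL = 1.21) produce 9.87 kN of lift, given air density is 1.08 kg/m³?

v = 33.8 m/s

L = ½ρv²S·CL ⇒ v = √(2L/(ρ·S·CL))
v = √(2 × 9870 / (1.08 × 13.2 × 1.21)) = √1144 = 33.8 m/s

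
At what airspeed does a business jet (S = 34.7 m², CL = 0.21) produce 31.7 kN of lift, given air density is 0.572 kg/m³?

L = ½ρv²S·CL ⇒ v = √(2L/(ρ·S·CL))
v = √(2 × 31700 / (0.572 × 34.7 × 0.21)) = √15210 = 123 m/s

v = 123 m/s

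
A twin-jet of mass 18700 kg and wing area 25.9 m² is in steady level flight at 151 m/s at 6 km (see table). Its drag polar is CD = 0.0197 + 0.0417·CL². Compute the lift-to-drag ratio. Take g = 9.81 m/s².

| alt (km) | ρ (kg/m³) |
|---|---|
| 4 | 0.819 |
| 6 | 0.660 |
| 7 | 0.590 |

At 6 km, from the table: ρ = 0.660 kg/m³.
Level flight ⇒ L = W = m·g = 18700 × 9.81 = 1.8345×10^5 N.
Dynamic pressure q = 0.5 × 0.66 × 151² = 7524 Pa.
CL = 2W/(ρv²S) = 2×1.8345×10^5/(0.66×151²×25.9) = 0.9413.
CD = 0.0197 + 0.0417 × 0.9413² = 0.05665.
L/D = CL/CD = 0.9413 / 0.05665 = 16.6

L/D = 16.6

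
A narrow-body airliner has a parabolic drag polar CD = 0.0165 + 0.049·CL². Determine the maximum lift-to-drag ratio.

(L/D)max = 17.6

For CD = CD0 + K·CL², (L/D)max occurs at CL* = √(CD0/K) and equals 1/(2√(K·CD0)).
(L/D)max = 1/(2√(0.049 × 0.0165)) = 1/(2 × 0.02843) = 17.6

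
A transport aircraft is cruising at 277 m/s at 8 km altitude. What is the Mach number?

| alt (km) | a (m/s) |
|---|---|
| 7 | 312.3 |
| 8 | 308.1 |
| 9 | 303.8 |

At 8 km, from the table: a = 308.1 m/s.
M = v/a = 277 / 308.1 = 0.899

M = 0.899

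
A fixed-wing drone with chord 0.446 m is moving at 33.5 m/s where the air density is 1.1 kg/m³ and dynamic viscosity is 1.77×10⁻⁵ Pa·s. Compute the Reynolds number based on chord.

Re = ρ·v·c/μ = 1.1 × 33.5 × 0.446 / (1.77×10⁻⁵) = 9.29×10^5

Re = 9.29×10^5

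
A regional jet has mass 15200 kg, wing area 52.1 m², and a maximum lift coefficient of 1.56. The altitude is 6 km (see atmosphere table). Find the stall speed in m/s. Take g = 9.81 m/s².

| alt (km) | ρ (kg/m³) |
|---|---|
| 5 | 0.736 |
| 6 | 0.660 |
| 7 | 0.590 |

At 6 km, from the table: ρ = 0.660 kg/m³.
At stall, lift equals weight: L = W = m·g = 15200 × 9.81 = 1.491×10^5 N.
V_stall = √(2W/(ρ·S·CL,max)) = √(2 × 1.491×10^5 / (0.66 × 52.1 × 1.56))
V_stall = √5560 = 74.6 m/s

V_stall = 74.6 m/s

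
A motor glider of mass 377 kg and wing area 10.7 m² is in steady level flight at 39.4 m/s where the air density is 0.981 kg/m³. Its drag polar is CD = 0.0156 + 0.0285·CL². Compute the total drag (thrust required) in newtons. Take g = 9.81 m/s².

Weight W = mg = 377 × 9.81 = 3698.4 N; in level flight L = W.
q = ½ρv² = ½ × 0.981 × 39.4² = 761.4 Pa.
CL = 2W/(ρv²S) = 2×3698.4/(0.981×39.4²×10.7) = 0.4539.
CD = 0.0156 + 0.0285 × 0.4539² = 0.02147.
D = q·S·CD = 761.4 × 10.7 × 0.02147 = 174.9 N

D = 175 N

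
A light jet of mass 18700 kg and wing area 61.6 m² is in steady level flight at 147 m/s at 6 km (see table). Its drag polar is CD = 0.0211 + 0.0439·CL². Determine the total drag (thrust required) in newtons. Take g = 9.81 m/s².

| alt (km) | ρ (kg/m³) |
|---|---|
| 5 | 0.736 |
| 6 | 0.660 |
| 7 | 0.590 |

D = 12600 N

At 6 km, from the table: ρ = 0.660 kg/m³.
Weight W = mg = 18700 × 9.81 = 1.8345×10^5 N; in level flight L = W.
q = ½ρv² = ½ × 0.66 × 147² = 7131 Pa.
CL = W/(q·S) = 1.8345×10^5 / (7131 × 61.6) = 0.4176.
CD = 0.0211 + 0.0439 × 0.4176² = 0.02876.
D = q·S·CD = 7131 × 61.6 × 0.02876 = 12630 N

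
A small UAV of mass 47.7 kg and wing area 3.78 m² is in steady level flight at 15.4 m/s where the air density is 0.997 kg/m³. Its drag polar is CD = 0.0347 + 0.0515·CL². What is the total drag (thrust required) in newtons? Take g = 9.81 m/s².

D = 40.7 N

Weight W = mg = 47.7 × 9.81 = 467.94 N; in level flight L = W.
q = ½ρv² = ½ × 0.997 × 15.4² = 118.2 Pa.
Required CL = L/(qS) = 467.94/(118.2·3.78) = 1.047.
CD = 0.0347 + 0.0515 × 1.047² = 0.09117.
D = q·S·CD = 118.2 × 3.78 × 0.09117 = 40.74 N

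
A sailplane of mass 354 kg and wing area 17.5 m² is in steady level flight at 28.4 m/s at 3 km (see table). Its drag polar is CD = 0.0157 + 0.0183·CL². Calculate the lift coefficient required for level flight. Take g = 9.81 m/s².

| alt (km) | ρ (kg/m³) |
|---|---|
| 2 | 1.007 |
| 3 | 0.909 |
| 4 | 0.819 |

At 3 km, from the table: ρ = 0.909 kg/m³.
In steady level flight, lift balances weight: W = mg = 354 × 9.81 = 3472.7 N.
Dynamic pressure q = 0.5 × 0.909 × 28.4² = 366.6 Pa.
CL = W/(q·S) = 3472.7 / (366.6 × 17.5) = 0.5413.

CL = 0.541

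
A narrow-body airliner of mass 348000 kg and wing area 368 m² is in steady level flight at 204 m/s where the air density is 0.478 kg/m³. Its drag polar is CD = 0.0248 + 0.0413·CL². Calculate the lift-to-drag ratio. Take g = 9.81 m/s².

L/D = 15.4

In steady level flight, lift balances weight: W = mg = 348000 × 9.81 = 3.4139×10^6 N.
q = ½ρv² = ½ × 0.478 × 204² = 9946 Pa.
CL = W/(q·S) = 3.4139×10^6 / (9946 × 368) = 0.9327.
CD = 0.0248 + 0.0413 × 0.9327² = 0.06073.
L/D = CL/CD = 0.9327 / 0.06073 = 15.4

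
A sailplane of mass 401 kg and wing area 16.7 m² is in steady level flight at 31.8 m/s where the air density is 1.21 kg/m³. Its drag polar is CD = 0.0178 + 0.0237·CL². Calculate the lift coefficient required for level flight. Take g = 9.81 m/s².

CL = 0.385

Weight W = mg = 401 × 9.81 = 3933.8 N; in level flight L = W.
Dynamic pressure q = 0.5 × 1.21 × 31.8² = 611.8 Pa.
Required CL = L/(qS) = 3933.8/(611.8·16.7) = 0.385.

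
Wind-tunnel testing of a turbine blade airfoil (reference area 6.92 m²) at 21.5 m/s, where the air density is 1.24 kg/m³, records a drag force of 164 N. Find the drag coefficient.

CD = 0.0827

From D = ½ρv²S·CD, rearranging gives CD = 2D/(ρv²S).
CD = 2 × 164 / (1.24 × 21.5² × 6.92) = 0.0827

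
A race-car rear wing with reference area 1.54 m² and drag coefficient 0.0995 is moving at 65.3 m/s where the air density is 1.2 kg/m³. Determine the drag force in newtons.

D = 392 N

D = ½ρv²S·CD = ½ × 1.2 × 65.3² × 1.54 × 0.0995 = 392 N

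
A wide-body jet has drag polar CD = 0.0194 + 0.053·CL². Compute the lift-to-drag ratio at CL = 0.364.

CD = 0.0194 + 0.053 × 0.364² = 0.02642
L/D = CL/CD = 0.364 / 0.02642 = 13.8

L/D = 13.8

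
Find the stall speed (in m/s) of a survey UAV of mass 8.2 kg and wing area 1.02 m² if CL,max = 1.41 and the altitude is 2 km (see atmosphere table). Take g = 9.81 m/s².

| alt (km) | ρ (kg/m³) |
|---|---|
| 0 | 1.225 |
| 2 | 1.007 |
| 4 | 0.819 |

At 2 km, from the table: ρ = 1.007 kg/m³.
Weight W = mg = 8.2 × 9.81 = 80.44 N.
From L = ½ρV²S·CL,max = W: V_stall = √(2W/(ρSCL,max)) = √(2·80.44/(1.007·1.02·1.41))
V_stall = √111.1 = 10.5 m/s

V_stall = 10.5 m/s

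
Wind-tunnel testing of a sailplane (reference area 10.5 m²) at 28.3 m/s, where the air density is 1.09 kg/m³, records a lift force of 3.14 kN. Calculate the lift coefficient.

From L = ½ρv²S·CL, rearranging gives CL = 2L/(ρv²S).
CL = 2 × 3140 / (1.09 × 28.3² × 10.5) = 0.685

CL = 0.685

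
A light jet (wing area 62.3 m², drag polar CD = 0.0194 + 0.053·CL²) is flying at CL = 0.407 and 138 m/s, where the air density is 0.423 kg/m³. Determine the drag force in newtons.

CD = 0.0194 + 0.053 × 0.407² = 0.02818
D = ½ρv²S·CD = ½ × 0.423 × 138² × 62.3 × 0.02818 = 7070 N

D = 7070 N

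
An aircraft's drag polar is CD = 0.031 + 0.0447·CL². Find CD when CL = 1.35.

CD = 0.031 + 0.0447 × 1.35² = 0.031 + 0.08147 = 0.112

CD = 0.112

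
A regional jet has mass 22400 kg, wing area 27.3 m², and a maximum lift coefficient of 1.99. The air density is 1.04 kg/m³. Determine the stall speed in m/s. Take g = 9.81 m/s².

Weight W = mg = 22400 × 9.81 = 2.197×10^5 N.
From L = ½ρV²S·CL,max = W: V_stall = √(2W/(ρSCL,max)) = √(2·2.197×10^5/(1.04·27.3·1.99))
V_stall = √7779 = 88.2 m/s

V_stall = 88.2 m/s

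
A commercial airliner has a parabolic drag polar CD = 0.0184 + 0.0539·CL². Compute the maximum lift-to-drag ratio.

(L/D)max = 15.9

For CD = CD0 + K·CL², (L/D)max occurs at CL* = √(CD0/K) and equals 1/(2√(K·CD0)).
(L/D)max = 1/(2√(0.0539 × 0.0184)) = 1/(2 × 0.03149) = 15.9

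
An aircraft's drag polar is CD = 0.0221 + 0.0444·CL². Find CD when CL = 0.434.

CD = 0.0221 + 0.0444 × 0.434² = 0.0221 + 0.008363 = 0.0305

CD = 0.0305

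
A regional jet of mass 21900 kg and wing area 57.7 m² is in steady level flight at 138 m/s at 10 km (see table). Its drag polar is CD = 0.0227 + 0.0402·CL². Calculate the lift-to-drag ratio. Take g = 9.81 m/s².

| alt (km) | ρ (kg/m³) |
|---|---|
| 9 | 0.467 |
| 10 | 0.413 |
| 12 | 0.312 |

At 10 km, from the table: ρ = 0.413 kg/m³.
In steady level flight, lift balances weight: W = mg = 21900 × 9.81 = 2.1484×10^5 N.
q = ½ρv² = ½ × 0.413 × 138² = 3933 Pa.
Required CL = L/(qS) = 2.1484×10^5/(3933·57.7) = 0.9468.
CD = 0.0227 + 0.0402 × 0.9468² = 0.05874.
L/D = CL/CD = 0.9468 / 0.05874 = 16.1

L/D = 16.1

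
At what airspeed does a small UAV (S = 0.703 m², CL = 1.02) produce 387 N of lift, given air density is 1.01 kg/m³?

L = ½ρv²S·CL ⇒ v = √(2L/(ρ·S·CL))
v = √(2 × 387 / (1.01 × 0.703 × 1.02)) = √1069 = 32.7 m/s

v = 32.7 m/s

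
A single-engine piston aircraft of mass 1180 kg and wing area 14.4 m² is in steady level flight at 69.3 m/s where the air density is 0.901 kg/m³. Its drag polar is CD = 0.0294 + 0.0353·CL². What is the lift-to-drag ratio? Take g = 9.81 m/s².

Level flight ⇒ L = W = m·g = 1180 × 9.81 = 11576 N.
Dynamic pressure q = 0.5 × 0.901 × 69.3² = 2164 Pa.
CL = 2W/(ρv²S) = 2×11576/(0.901×69.3²×14.4) = 0.3716.
CD = 0.0294 + 0.0353 × 0.3716² = 0.03427.
L/D = CL/CD = 0.3716 / 0.03427 = 10.8

L/D = 10.8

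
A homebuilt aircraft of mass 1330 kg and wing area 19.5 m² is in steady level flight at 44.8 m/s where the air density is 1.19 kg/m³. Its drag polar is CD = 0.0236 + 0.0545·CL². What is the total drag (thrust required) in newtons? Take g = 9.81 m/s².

Level flight ⇒ L = W = m·g = 1330 × 9.81 = 13047 N.
Dynamic pressure q = 0.5 × 1.19 × 44.8² = 1194 Pa.
Required CL = L/(qS) = 13047/(1194·19.5) = 0.5603.
CD = 0.0236 + 0.0545 × 0.5603² = 0.04071.
D = q·S·CD = 1194 × 19.5 × 0.04071 = 948 N

D = 948 N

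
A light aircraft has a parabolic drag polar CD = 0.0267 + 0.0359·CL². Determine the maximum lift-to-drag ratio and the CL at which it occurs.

(L/D)max = 16.1, at CL = 0.862

For CD = CD0 + K·CL², (L/D)max occurs at CL* = √(CD0/K) and equals 1/(2√(K·CD0)).
(L/D)max = 1/(2√(0.0359 × 0.0267)) = 1/(2 × 0.03096) = 16.1
CL* = √(0.0267/0.0359) = 0.862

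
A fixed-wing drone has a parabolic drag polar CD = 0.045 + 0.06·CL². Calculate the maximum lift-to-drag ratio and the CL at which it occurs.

(L/D)max = 9.62, at CL = 0.866

For CD = CD0 + K·CL², (L/D)max occurs at CL* = √(CD0/K) and equals 1/(2√(K·CD0)).
(L/D)max = 1/(2√(0.06 × 0.045)) = 1/(2 × 0.05196) = 9.62
CL* = √(0.045/0.06) = 0.866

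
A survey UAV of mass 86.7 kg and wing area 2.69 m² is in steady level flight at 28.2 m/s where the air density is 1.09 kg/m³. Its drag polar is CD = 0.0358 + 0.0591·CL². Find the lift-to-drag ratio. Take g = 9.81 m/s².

L/D = 10.8

Level flight ⇒ L = W = m·g = 86.7 × 9.81 = 850.53 N.
q = ½ρv² = ½ × 1.09 × 28.2² = 433.4 Pa.
Required CL = L/(qS) = 850.53/(433.4·2.69) = 0.7295.
CD = 0.0358 + 0.0591 × 0.7295² = 0.06725.
L/D = CL/CD = 0.7295 / 0.06725 = 10.8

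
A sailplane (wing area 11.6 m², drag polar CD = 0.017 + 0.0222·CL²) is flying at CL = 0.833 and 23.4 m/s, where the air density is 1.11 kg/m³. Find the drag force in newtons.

D = 114 N

CD = 0.017 + 0.0222 × 0.833² = 0.0324
D = ½ρv²S·CD = ½ × 1.11 × 23.4² × 11.6 × 0.0324 = 114 N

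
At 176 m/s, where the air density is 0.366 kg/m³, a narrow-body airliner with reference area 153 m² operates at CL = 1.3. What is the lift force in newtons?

L = 1.13×10^6 N

L = ½ρv²S·CL = ½ × 0.366 × 176² × 153 × 1.3 = 1.13×10^6 N ≈ 1130 kN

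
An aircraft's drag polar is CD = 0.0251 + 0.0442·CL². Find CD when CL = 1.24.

CD = 0.0251 + 0.0442 × 1.24² = 0.0251 + 0.06796 = 0.0931

CD = 0.0931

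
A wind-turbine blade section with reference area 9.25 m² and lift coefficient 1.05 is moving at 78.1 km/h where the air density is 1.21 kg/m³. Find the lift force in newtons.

L = 2770 N

Convert speed: v = 78.1 km/h ÷ 3.6 = 21.69 m/s.
L = ½ρv²S·CL = ½ × 1.21 × 21.69² × 9.25 × 1.05 = 2770 N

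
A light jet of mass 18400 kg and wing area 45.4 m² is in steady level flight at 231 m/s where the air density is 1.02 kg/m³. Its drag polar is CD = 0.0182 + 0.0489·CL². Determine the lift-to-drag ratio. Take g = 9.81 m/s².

Level flight ⇒ L = W = m·g = 18400 × 9.81 = 1.805×10^5 N.
q = ½ρv² = ½ × 1.02 × 231² = 27210 Pa.
CL = W/(q·S) = 1.805×10^5 / (27210 × 45.4) = 0.1461.
CD = 0.0182 + 0.0489 × 0.1461² = 0.01924.
L/D = CL/CD = 0.1461 / 0.01924 = 7.59

L/D = 7.59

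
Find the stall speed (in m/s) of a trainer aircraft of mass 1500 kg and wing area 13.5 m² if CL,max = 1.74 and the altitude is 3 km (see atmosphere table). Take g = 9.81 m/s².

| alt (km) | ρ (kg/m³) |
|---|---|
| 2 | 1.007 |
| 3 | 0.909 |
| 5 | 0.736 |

At 3 km, from the table: ρ = 0.909 kg/m³.
Stall occurs when L = W at CL,max. W = mg = 1500 × 9.81 = 14720 N.
From L = ½ρV²S·CL,max = W: V_stall = √(2W/(ρSCL,max)) = √(2·14720/(0.909·13.5·1.74))
V_stall = √1378 = 37.1 m/s

V_stall = 37.1 m/s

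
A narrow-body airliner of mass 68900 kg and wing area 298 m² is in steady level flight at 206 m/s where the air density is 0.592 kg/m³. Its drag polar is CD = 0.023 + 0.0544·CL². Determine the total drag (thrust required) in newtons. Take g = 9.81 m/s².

D = 92700 N

Level flight ⇒ L = W = m·g = 68900 × 9.81 = 6.7591×10^5 N.
q = ½ρv² = ½ × 0.592 × 206² = 12560 Pa.
CL = 2W/(ρv²S) = 2×6.7591×10^5/(0.592×206²×298) = 0.1806.
CD = 0.023 + 0.0544 × 0.1806² = 0.02477.
D = q·S·CD = 12560 × 298 × 0.02477 = 92730 N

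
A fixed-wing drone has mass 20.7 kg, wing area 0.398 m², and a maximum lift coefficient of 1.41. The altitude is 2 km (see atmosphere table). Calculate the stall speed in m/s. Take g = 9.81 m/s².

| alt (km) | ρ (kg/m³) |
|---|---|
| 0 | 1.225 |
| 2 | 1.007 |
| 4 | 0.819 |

V_stall = 26.8 m/s

At 2 km, from the table: ρ = 1.007 kg/m³.
Stall occurs when L = W at CL,max. W = mg = 20.7 × 9.81 = 203.1 N.
V_stall = √(2W/(ρ·S·CL,max)) = √(2 × 203.1 / (1.007 × 0.398 × 1.41))
V_stall = √718.7 = 26.8 m/s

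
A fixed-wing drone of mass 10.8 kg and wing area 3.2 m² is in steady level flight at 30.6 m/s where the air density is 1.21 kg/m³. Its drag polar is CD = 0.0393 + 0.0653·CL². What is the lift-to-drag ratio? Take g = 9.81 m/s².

Level flight ⇒ L = W = m·g = 10.8 × 9.81 = 105.95 N.
q = ½ρv² = ½ × 1.21 × 30.6² = 566.5 Pa.
CL = 2W/(ρv²S) = 2×105.95/(1.21×30.6²×3.2) = 0.05844.
CD = 0.0393 + 0.0653 × 0.05844² = 0.03952.
L/D = CL/CD = 0.05844 / 0.03952 = 1.48

L/D = 1.48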